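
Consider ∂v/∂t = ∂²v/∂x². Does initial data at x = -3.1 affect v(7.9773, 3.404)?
Yes, for any finite x. The heat equation has infinite propagation speed, so all initial data affects all points at any t > 0.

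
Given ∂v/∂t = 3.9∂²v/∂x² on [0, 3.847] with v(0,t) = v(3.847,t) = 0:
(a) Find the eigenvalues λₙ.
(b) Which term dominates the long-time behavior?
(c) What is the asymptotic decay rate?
Eigenvalues: λₙ = 3.9n²π²/3.847².
First three modes:
  n=1: λ₁ = 3.9π²/3.847² ≈ 2.601
  n=2: λ₂ = 15.6π²/3.847² ≈ 10.404 (4× faster decay)
  n=3: λ₃ = 35.1π²/3.847² ≈ 23.408 (9× faster decay)
As t → ∞, higher modes decay exponentially faster. The n=1 mode dominates: v ~ c₁ sin(πx/3.847) e^{-λ₁t}.
Decay rate: λ₁ = 3.9π²/3.847² ≈ 2.601.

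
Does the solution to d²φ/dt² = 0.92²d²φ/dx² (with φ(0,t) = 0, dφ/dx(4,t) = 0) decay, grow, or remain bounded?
φ oscillates (no decay). Energy is conserved; the solution oscillates indefinitely as standing waves.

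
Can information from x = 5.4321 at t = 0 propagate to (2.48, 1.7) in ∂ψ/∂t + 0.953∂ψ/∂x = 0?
No. Only data at x = 0.8599 affects (2.48, 1.7). Advection has one-way propagation along characteristics.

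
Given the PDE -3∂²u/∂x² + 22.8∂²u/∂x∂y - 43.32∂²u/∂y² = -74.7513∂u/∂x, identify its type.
Rewriting in standard form: -3∂²u/∂x² + 22.8∂²u/∂x∂y - 43.32∂²u/∂y² + 74.7513∂u/∂x = 0. The second-order coefficients are A = -3, B = 22.8, C = -43.32. Since B² - 4AC = 0 = 0, this is a parabolic PDE.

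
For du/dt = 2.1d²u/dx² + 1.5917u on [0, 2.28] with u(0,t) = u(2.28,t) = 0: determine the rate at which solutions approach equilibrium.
Eigenvalues: λₙ = 2.1n²π²/2.28² - 1.5917.
First three modes:
  n=1: λ₁ = 2.1π²/2.28² - 1.5917 ≈ 2.395
  n=2: λ₂ = 8.4π²/2.28² - 1.5917 ≈ 14.356
  n=3: λ₃ = 18.9π²/2.28² - 1.5917 ≈ 34.292
Since 2.1π²/2.28² ≈ 3.987 > 1.5917, all λₙ > 0.
The n=1 mode decays slowest → dominates as t → ∞.
Asymptotic: u ~ c₁ sin(πx/2.28) e^{-λ₁t} with decay rate λ₁ ≈ 2.395.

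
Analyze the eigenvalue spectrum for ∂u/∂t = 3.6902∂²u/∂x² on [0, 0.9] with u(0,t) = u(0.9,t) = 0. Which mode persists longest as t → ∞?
Eigenvalues: λₙ = 3.6902n²π²/0.9².
First three modes:
  n=1: λ₁ = 3.6902π²/0.9² ≈ 44.964
  n=2: λ₂ = 14.7608π²/0.9² ≈ 179.856 (4× faster decay)
  n=3: λ₃ = 33.2118π²/0.9² ≈ 404.676 (9× faster decay)
As t → ∞, higher modes decay exponentially faster. The n=1 mode dominates: u ~ c₁ sin(πx/0.9) e^{-λ₁t}.
Decay rate: λ₁ = 3.6902π²/0.9² ≈ 44.964.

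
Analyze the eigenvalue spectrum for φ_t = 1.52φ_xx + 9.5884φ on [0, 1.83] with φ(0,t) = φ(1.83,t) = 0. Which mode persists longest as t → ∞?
Eigenvalues: λₙ = 1.52n²π²/1.83² - 9.5884.
First three modes:
  n=1: λ₁ = 1.52π²/1.83² - 9.5884 ≈ -5.109
  n=2: λ₂ = 6.08π²/1.83² - 9.5884 ≈ 8.33
  n=3: λ₃ = 13.68π²/1.83² - 9.5884 ≈ 30.728
Since 1.52π²/1.83² ≈ 4.48 < 9.5884, λ₁ < 0.
The n=1 mode grows fastest (−λₙ is largest for n=1) → dominates.
Asymptotic: φ ~ c₁ sin(πx/1.83) e^{5.109t} (exponential growth at rate −λ₁ ≈ 5.109).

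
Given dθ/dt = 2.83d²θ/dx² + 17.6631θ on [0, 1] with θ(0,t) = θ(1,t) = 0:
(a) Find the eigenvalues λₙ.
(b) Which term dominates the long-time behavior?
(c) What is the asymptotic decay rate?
Eigenvalues: λₙ = 2.83n²π²/1² - 17.6631.
First three modes:
  n=1: λ₁ = 2.83π² - 17.6631 ≈ 10.268
  n=2: λ₂ = 11.32π² - 17.6631 ≈ 94.061
  n=3: λ₃ = 25.47π² - 17.6631 ≈ 233.716
Since 2.83π² ≈ 27.931 > 17.6631, all λₙ > 0.
The n=1 mode decays slowest → dominates as t → ∞.
Asymptotic: θ ~ c₁ sin(πx/1) e^{-λ₁t} with decay rate λ₁ ≈ 10.268.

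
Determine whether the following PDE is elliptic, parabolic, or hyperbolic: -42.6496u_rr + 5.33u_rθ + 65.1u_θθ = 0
Coefficients: A = -42.6496, B = 5.33, C = 65.1. B² - 4AC = 11134.36474, which is positive, so the equation is hyperbolic.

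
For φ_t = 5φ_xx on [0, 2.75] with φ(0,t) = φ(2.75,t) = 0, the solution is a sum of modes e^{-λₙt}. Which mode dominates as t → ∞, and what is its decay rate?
Eigenvalues: λₙ = 5n²π²/2.75².
First three modes:
  n=1: λ₁ = 5π²/2.75² ≈ 6.525
  n=2: λ₂ = 20π²/2.75² ≈ 26.101 (4× faster decay)
  n=3: λ₃ = 45π²/2.75² ≈ 58.728 (9× faster decay)
As t → ∞, higher modes decay exponentially faster. The n=1 mode dominates: φ ~ c₁ sin(πx/2.75) e^{-λ₁t}.
Decay rate: λ₁ = 5π²/2.75² ≈ 6.525.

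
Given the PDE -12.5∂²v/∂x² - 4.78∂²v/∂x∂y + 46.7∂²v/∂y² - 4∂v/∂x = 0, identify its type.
The second-order coefficients are A = -12.5, B = -4.78, C = 46.7. Since B² - 4AC = 2357.8484 > 0, this is a hyperbolic PDE.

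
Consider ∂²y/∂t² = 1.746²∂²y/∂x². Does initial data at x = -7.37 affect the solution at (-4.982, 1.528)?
Yes. The domain of dependence is [-7.649888, -2.314112], and -7.37 ∈ [-7.649888, -2.314112].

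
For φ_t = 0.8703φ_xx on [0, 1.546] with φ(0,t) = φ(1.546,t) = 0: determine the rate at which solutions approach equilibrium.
Eigenvalues: λₙ = 0.8703n²π²/1.546².
First three modes:
  n=1: λ₁ = 0.8703π²/1.546² ≈ 3.594
  n=2: λ₂ = 3.4812π²/1.546² ≈ 14.375 (4× faster decay)
  n=3: λ₃ = 7.8327π²/1.546² ≈ 32.344 (9× faster decay)
As t → ∞, higher modes decay exponentially faster. The n=1 mode dominates: φ ~ c₁ sin(πx/1.546) e^{-λ₁t}.
Decay rate: λ₁ = 0.8703π²/1.546² ≈ 3.594.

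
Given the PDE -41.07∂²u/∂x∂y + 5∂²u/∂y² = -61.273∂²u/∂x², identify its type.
Rewriting in standard form: 61.273∂²u/∂x² - 41.07∂²u/∂x∂y + 5∂²u/∂y² = 0. The second-order coefficients are A = 61.273, B = -41.07, C = 5. Since B² - 4AC = 461.2849 > 0, this is a hyperbolic PDE.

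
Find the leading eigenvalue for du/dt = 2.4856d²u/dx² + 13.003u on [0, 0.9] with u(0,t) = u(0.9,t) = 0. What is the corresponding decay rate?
Eigenvalues: λₙ = 2.4856n²π²/0.9² - 13.003.
First three modes:
  n=1: λ₁ = 2.4856π²/0.9² - 13.003 ≈ 17.283
  n=2: λ₂ = 9.9424π²/0.9² - 13.003 ≈ 108.142
  n=3: λ₃ = 22.3704π²/0.9² - 13.003 ≈ 259.574
Since 2.4856π²/0.9² ≈ 30.286 > 13.003, all λₙ > 0.
The n=1 mode decays slowest → dominates as t → ∞.
Asymptotic: u ~ c₁ sin(πx/0.9) e^{-λ₁t} with decay rate λ₁ ≈ 17.283.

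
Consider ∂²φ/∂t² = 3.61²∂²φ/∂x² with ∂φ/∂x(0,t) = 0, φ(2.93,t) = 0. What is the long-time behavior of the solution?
As t → ∞, φ oscillates (no decay). Energy is conserved; the solution oscillates indefinitely as standing waves.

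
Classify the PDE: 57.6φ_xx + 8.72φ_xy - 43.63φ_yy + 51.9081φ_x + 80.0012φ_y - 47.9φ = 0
A = 57.6, B = 8.72, C = -43.63. Discriminant B² - 4AC = 10128.3904. Since 10128.3904 > 0, hyperbolic.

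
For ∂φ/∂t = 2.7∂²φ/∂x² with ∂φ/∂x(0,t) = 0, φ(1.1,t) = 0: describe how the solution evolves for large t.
φ → 0. Heat escapes through the Dirichlet boundary.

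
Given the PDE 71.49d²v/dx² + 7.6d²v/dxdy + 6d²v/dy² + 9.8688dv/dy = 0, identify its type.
The second-order coefficients are A = 71.49, B = 7.6, C = 6. Since B² - 4AC = -1658 < 0, this is an elliptic PDE.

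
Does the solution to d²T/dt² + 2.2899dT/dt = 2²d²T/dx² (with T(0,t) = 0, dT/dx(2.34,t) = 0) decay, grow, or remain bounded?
T → 0. Damping (γ=2.2899) dissipates energy; oscillations decay exponentially.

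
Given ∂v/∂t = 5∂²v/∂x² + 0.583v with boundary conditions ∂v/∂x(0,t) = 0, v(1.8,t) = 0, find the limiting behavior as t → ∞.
v → 0. Diffusion dominates reaction (r=0.583 < κπ²/(4L²)≈3.81); solution decays.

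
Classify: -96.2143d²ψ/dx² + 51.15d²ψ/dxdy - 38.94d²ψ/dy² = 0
Elliptic (discriminant = -12370.016868).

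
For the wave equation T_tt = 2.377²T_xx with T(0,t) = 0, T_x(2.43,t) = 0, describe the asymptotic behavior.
T oscillates (no decay). Energy is conserved; the solution oscillates indefinitely as standing waves.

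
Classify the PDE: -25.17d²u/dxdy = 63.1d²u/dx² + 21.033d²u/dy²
Rewriting in standard form: -63.1d²u/dx² - 25.17d²u/dxdy - 21.033d²u/dy² = 0. A = -63.1, B = -25.17, C = -21.033. Discriminant B² - 4AC = -4675.2003. Since -4675.2003 < 0, elliptic.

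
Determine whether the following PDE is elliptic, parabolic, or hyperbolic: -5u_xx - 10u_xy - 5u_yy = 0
Coefficients: A = -5, B = -10, C = -5. B² - 4AC = 0, which is zero, so the equation is parabolic.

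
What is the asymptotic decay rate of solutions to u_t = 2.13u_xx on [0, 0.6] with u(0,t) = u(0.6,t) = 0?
Eigenvalues: λₙ = 2.13n²π²/0.6².
First three modes:
  n=1: λ₁ = 2.13π²/0.6² ≈ 58.395
  n=2: λ₂ = 8.52π²/0.6² ≈ 233.581 (4× faster decay)
  n=3: λ₃ = 19.17π²/0.6² ≈ 525.556 (9× faster decay)
As t → ∞, higher modes decay exponentially faster. The n=1 mode dominates: u ~ c₁ sin(πx/0.6) e^{-λ₁t}.
Decay rate: λ₁ = 2.13π²/0.6² ≈ 58.395.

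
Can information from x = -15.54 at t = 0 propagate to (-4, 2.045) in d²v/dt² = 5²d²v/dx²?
No. The domain of dependence is [-14.225, 6.225], and -15.54 is outside this interval.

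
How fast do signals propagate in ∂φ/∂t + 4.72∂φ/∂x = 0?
Speed = 4.72. Information travels along x - 4.72t = const (rightward).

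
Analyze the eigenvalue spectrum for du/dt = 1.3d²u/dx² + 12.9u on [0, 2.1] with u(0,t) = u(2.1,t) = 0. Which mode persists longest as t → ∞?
Eigenvalues: λₙ = 1.3n²π²/2.1² - 12.9.
First three modes:
  n=1: λ₁ = 1.3π²/2.1² - 12.9 ≈ -9.991
  n=2: λ₂ = 5.2π²/2.1² - 12.9 ≈ -1.262
  n=3: λ₃ = 11.7π²/2.1² - 12.9 ≈ 13.285
Since 1.3π²/2.1² ≈ 2.909 < 12.9, λ₁ < 0.
The n=1 mode grows fastest (−λₙ is largest for n=1) → dominates.
Asymptotic: u ~ c₁ sin(πx/2.1) e^{9.991t} (exponential growth at rate −λ₁ ≈ 9.991).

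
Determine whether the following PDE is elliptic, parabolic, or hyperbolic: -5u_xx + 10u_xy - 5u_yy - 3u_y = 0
Coefficients: A = -5, B = 10, C = -5. B² - 4AC = 0, which is zero, so the equation is parabolic.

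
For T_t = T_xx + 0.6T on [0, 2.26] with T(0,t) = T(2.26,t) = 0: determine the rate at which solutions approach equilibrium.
Eigenvalues: λₙ = n²π²/2.26² - 0.6.
First three modes:
  n=1: λ₁ = π²/2.26² - 0.6 ≈ 1.332
  n=2: λ₂ = 4π²/2.26² - 0.6 ≈ 7.129
  n=3: λ₃ = 9π²/2.26² - 0.6 ≈ 16.791
Since π²/2.26² ≈ 1.932 > 0.6, all λₙ > 0.
The n=1 mode decays slowest → dominates as t → ∞.
Asymptotic: T ~ c₁ sin(πx/2.26) e^{-λ₁t} with decay rate λ₁ ≈ 1.332.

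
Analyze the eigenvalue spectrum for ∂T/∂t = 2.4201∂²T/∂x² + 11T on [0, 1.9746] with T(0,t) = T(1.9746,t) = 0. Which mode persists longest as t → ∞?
Eigenvalues: λₙ = 2.4201n²π²/1.9746² - 11.
First three modes:
  n=1: λ₁ = 2.4201π²/1.9746² - 11 ≈ -4.874
  n=2: λ₂ = 9.6804π²/1.9746² - 11 ≈ 13.504
  n=3: λ₃ = 21.7809π²/1.9746² - 11 ≈ 44.134
Since 2.4201π²/1.9746² ≈ 6.126 < 11, λ₁ < 0.
The n=1 mode grows fastest (−λₙ is largest for n=1) → dominates.
Asymptotic: T ~ c₁ sin(πx/1.9746) e^{4.874t} (exponential growth at rate −λ₁ ≈ 4.874).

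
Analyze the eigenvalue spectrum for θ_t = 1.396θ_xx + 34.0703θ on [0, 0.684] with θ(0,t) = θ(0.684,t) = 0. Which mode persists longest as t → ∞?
Eigenvalues: λₙ = 1.396n²π²/0.684² - 34.0703.
First three modes:
  n=1: λ₁ = 1.396π²/0.684² - 34.0703 ≈ -4.621
  n=2: λ₂ = 5.584π²/0.684² - 34.0703 ≈ 83.726
  n=3: λ₃ = 12.564π²/0.684² - 34.0703 ≈ 230.972
Since 1.396π²/0.684² ≈ 29.449 < 34.0703, λ₁ < 0.
The n=1 mode grows fastest (−λₙ is largest for n=1) → dominates.
Asymptotic: θ ~ c₁ sin(πx/0.684) e^{4.621t} (exponential growth at rate −λ₁ ≈ 4.621).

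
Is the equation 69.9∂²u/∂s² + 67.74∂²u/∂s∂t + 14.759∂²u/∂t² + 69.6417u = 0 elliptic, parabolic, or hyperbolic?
Computing B² - 4AC with A = 69.9, B = 67.74, C = 14.759: discriminant = 462.0912 (positive). Answer: hyperbolic.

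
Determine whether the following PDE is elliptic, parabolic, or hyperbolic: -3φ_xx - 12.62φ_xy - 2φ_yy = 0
Coefficients: A = -3, B = -12.62, C = -2. B² - 4AC = 135.2644, which is positive, so the equation is hyperbolic.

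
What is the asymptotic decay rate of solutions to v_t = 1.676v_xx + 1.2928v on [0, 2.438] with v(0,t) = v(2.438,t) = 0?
Eigenvalues: λₙ = 1.676n²π²/2.438² - 1.2928.
First three modes:
  n=1: λ₁ = 1.676π²/2.438² - 1.2928 ≈ 1.49
  n=2: λ₂ = 6.704π²/2.438² - 1.2928 ≈ 9.839
  n=3: λ₃ = 15.084π²/2.438² - 1.2928 ≈ 23.754
Since 1.676π²/2.438² ≈ 2.783 > 1.2928, all λₙ > 0.
The n=1 mode decays slowest → dominates as t → ∞.
Asymptotic: v ~ c₁ sin(πx/2.438) e^{-λ₁t} with decay rate λ₁ ≈ 1.49.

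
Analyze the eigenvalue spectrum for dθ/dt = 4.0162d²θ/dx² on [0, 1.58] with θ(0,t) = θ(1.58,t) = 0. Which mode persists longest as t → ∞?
Eigenvalues: λₙ = 4.0162n²π²/1.58².
First three modes:
  n=1: λ₁ = 4.0162π²/1.58² ≈ 15.878
  n=2: λ₂ = 16.0648π²/1.58² ≈ 63.513 (4× faster decay)
  n=3: λ₃ = 36.1458π²/1.58² ≈ 142.904 (9× faster decay)
As t → ∞, higher modes decay exponentially faster. The n=1 mode dominates: θ ~ c₁ sin(πx/1.58) e^{-λ₁t}.
Decay rate: λ₁ = 4.0162π²/1.58² ≈ 15.878.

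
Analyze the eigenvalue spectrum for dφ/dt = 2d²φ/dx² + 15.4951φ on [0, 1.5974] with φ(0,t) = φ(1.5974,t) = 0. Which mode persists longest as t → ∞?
Eigenvalues: λₙ = 2n²π²/1.5974² - 15.4951.
First three modes:
  n=1: λ₁ = 2π²/1.5974² - 15.4951 ≈ -7.759
  n=2: λ₂ = 8π²/1.5974² - 15.4951 ≈ 15.448
  n=3: λ₃ = 18π²/1.5974² - 15.4951 ≈ 54.127
Since 2π²/1.5974² ≈ 7.736 < 15.4951, λ₁ < 0.
The n=1 mode grows fastest (−λₙ is largest for n=1) → dominates.
Asymptotic: φ ~ c₁ sin(πx/1.5974) e^{7.759t} (exponential growth at rate −λ₁ ≈ 7.759).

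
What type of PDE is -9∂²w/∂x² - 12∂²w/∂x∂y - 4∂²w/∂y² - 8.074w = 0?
With A = -9, B = -12, C = -4, the discriminant is 0. This is a parabolic PDE.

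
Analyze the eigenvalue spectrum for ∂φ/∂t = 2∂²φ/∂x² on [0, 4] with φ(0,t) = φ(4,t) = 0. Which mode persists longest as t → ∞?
Eigenvalues: λₙ = 2n²π²/4².
First three modes:
  n=1: λ₁ = 2π²/4² ≈ 1.234
  n=2: λ₂ = 8π²/4² ≈ 4.935 (4× faster decay)
  n=3: λ₃ = 18π²/4² ≈ 11.103 (9× faster decay)
As t → ∞, higher modes decay exponentially faster. The n=1 mode dominates: φ ~ c₁ sin(πx/4) e^{-λ₁t}.
Decay rate: λ₁ = 2π²/4² ≈ 1.234.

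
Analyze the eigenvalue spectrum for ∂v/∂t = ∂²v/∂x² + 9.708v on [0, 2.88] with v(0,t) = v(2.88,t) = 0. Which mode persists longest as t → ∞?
Eigenvalues: λₙ = n²π²/2.88² - 9.708.
First three modes:
  n=1: λ₁ = π²/2.88² - 9.708 ≈ -8.518
  n=2: λ₂ = 4π²/2.88² - 9.708 ≈ -4.948
  n=3: λ₃ = 9π²/2.88² - 9.708 ≈ 1.001
Since π²/2.88² ≈ 1.19 < 9.708, λ₁ < 0.
The n=1 mode grows fastest (−λₙ is largest for n=1) → dominates.
Asymptotic: v ~ c₁ sin(πx/2.88) e^{8.518t} (exponential growth at rate −λ₁ ≈ 8.518).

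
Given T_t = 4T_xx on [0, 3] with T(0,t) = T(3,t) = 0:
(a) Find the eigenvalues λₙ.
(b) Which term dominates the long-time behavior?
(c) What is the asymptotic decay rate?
Eigenvalues: λₙ = 4n²π²/3².
First three modes:
  n=1: λ₁ = 4π²/3² ≈ 4.386
  n=2: λ₂ = 16π²/3² ≈ 17.546 (4× faster decay)
  n=3: λ₃ = 36π²/3² ≈ 39.478 (9× faster decay)
As t → ∞, higher modes decay exponentially faster. The n=1 mode dominates: T ~ c₁ sin(πx/3) e^{-λ₁t}.
Decay rate: λ₁ = 4π²/3² ≈ 4.386.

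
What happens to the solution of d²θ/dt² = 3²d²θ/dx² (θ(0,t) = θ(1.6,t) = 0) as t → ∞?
θ oscillates (no decay). Energy is conserved; the solution oscillates indefinitely as standing waves.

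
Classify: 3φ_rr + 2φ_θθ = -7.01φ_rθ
Rewriting in standard form: 3φ_rr + 7.01φ_rθ + 2φ_θθ = 0. Hyperbolic (discriminant = 25.1401).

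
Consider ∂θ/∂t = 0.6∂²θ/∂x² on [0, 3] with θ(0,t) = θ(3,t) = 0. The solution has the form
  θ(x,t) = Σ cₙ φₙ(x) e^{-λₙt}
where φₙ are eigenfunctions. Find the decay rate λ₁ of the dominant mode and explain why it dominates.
Eigenvalues: λₙ = 0.6n²π²/3².
First three modes:
  n=1: λ₁ = 0.6π²/3² ≈ 0.658
  n=2: λ₂ = 2.4π²/3² ≈ 2.632 (4× faster decay)
  n=3: λ₃ = 5.4π²/3² ≈ 5.922 (9× faster decay)
As t → ∞, higher modes decay exponentially faster. The n=1 mode dominates: θ ~ c₁ sin(πx/3) e^{-λ₁t}.
Decay rate: λ₁ = 0.6π²/3² ≈ 0.658.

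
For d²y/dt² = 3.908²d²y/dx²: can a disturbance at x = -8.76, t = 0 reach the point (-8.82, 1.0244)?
Yes. The domain of dependence is [-12.8233552, -4.8166448], and -8.76 ∈ [-12.8233552, -4.8166448].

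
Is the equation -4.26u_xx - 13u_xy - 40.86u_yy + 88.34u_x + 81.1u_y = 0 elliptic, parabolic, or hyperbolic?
Computing B² - 4AC with A = -4.26, B = -13, C = -40.86: discriminant = -527.2544 (negative). Answer: elliptic.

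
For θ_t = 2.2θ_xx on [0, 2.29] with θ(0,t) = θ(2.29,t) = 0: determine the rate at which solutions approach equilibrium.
Eigenvalues: λₙ = 2.2n²π²/2.29².
First three modes:
  n=1: λ₁ = 2.2π²/2.29² ≈ 4.14
  n=2: λ₂ = 8.8π²/2.29² ≈ 16.562 (4× faster decay)
  n=3: λ₃ = 19.8π²/2.29² ≈ 37.264 (9× faster decay)
As t → ∞, higher modes decay exponentially faster. The n=1 mode dominates: θ ~ c₁ sin(πx/2.29) e^{-λ₁t}.
Decay rate: λ₁ = 2.2π²/2.29² ≈ 4.14.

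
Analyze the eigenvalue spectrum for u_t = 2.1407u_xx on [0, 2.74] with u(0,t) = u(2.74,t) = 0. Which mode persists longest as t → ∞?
Eigenvalues: λₙ = 2.1407n²π²/2.74².
First three modes:
  n=1: λ₁ = 2.1407π²/2.74² ≈ 2.814
  n=2: λ₂ = 8.5628π²/2.74² ≈ 11.257 (4× faster decay)
  n=3: λ₃ = 19.2663π²/2.74² ≈ 25.328 (9× faster decay)
As t → ∞, higher modes decay exponentially faster. The n=1 mode dominates: u ~ c₁ sin(πx/2.74) e^{-λ₁t}.
Decay rate: λ₁ = 2.1407π²/2.74² ≈ 2.814.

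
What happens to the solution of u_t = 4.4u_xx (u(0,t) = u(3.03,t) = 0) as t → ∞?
u → 0. Heat diffuses out through both boundaries.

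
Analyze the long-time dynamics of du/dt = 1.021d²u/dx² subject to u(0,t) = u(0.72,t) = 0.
Long-time behavior: u → 0. Heat diffuses out through both boundaries.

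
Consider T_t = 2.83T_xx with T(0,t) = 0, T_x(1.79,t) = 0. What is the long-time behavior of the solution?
As t → ∞, T → 0. Heat escapes through the Dirichlet boundary.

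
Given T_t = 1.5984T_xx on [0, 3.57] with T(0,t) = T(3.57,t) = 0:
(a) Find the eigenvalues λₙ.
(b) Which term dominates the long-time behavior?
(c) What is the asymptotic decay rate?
Eigenvalues: λₙ = 1.5984n²π²/3.57².
First three modes:
  n=1: λ₁ = 1.5984π²/3.57² ≈ 1.238
  n=2: λ₂ = 6.3936π²/3.57² ≈ 4.951 (4× faster decay)
  n=3: λ₃ = 14.3856π²/3.57² ≈ 11.14 (9× faster decay)
As t → ∞, higher modes decay exponentially faster. The n=1 mode dominates: T ~ c₁ sin(πx/3.57) e^{-λ₁t}.
Decay rate: λ₁ = 1.5984π²/3.57² ≈ 1.238.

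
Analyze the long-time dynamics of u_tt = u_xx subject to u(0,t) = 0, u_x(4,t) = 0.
Long-time behavior: u oscillates (no decay). Energy is conserved; the solution oscillates indefinitely as standing waves.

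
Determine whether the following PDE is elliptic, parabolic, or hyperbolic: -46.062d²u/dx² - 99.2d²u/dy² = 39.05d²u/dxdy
Rewriting in standard form: -46.062d²u/dx² - 39.05d²u/dxdy - 99.2d²u/dy² = 0. Coefficients: A = -46.062, B = -39.05, C = -99.2. B² - 4AC = -16752.4991, which is negative, so the equation is elliptic.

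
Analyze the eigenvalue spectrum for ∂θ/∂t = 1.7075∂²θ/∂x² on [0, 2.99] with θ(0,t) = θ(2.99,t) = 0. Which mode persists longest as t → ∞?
Eigenvalues: λₙ = 1.7075n²π²/2.99².
First three modes:
  n=1: λ₁ = 1.7075π²/2.99² ≈ 1.885
  n=2: λ₂ = 6.83π²/2.99² ≈ 7.54 (4× faster decay)
  n=3: λ₃ = 15.3675π²/2.99² ≈ 16.965 (9× faster decay)
As t → ∞, higher modes decay exponentially faster. The n=1 mode dominates: θ ~ c₁ sin(πx/2.99) e^{-λ₁t}.
Decay rate: λ₁ = 1.7075π²/2.99² ≈ 1.885.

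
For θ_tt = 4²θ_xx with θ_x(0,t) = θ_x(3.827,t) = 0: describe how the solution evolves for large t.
θ oscillates about a mean that drifts linearly in t (generically unbounded; no decay). There is no damping, so the nonconstant modes persist as standing waves (energy conserved, no decay). But with Neumann conditions at both ends the constant mode has eigenvalue 0: the spatial mean M(t) of θ satisfies M'' = 0, so M(t) = M(0) + M'(0)·t. Unless the initial velocity has zero mean (∫θ_t(x,0)dx = 0), the solution grows linearly in t (unbounded, though not exponentially); if it does have zero mean, the solution stays bounded and simply oscillates.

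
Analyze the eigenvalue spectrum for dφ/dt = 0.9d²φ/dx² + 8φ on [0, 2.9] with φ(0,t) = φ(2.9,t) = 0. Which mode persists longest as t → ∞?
Eigenvalues: λₙ = 0.9n²π²/2.9² - 8.
First three modes:
  n=1: λ₁ = 0.9π²/2.9² - 8 ≈ -6.944
  n=2: λ₂ = 3.6π²/2.9² - 8 ≈ -3.775
  n=3: λ₃ = 8.1π²/2.9² - 8 ≈ 1.506
Since 0.9π²/2.9² ≈ 1.056 < 8, λ₁ < 0.
The n=1 mode grows fastest (−λₙ is largest for n=1) → dominates.
Asymptotic: φ ~ c₁ sin(πx/2.9) e^{6.944t} (exponential growth at rate −λ₁ ≈ 6.944).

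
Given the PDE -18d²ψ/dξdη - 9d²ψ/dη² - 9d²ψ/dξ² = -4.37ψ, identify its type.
Rewriting in standard form: -9d²ψ/dξ² - 18d²ψ/dξdη - 9d²ψ/dη² + 4.37ψ = 0. The second-order coefficients are A = -9, B = -18, C = -9. Since B² - 4AC = 0 = 0, this is a parabolic PDE.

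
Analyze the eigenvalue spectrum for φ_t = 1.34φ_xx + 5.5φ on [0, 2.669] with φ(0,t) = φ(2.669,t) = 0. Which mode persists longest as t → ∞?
Eigenvalues: λₙ = 1.34n²π²/2.669² - 5.5.
First three modes:
  n=1: λ₁ = 1.34π²/2.669² - 5.5 ≈ -3.643
  n=2: λ₂ = 5.36π²/2.669² - 5.5 ≈ 1.926
  n=3: λ₃ = 12.06π²/2.669² - 5.5 ≈ 11.209
Since 1.34π²/2.669² ≈ 1.857 < 5.5, λ₁ < 0.
The n=1 mode grows fastest (−λₙ is largest for n=1) → dominates.
Asymptotic: φ ~ c₁ sin(πx/2.669) e^{3.643t} (exponential growth at rate −λ₁ ≈ 3.643).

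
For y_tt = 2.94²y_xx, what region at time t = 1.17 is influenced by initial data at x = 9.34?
Domain of influence: [5.9002, 12.7798]. Data at x = 9.34 spreads outward at speed 2.94.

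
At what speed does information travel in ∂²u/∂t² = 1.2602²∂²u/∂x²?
Speed = 1.2602. Information travels along characteristics x = x₀ ± 1.2602t.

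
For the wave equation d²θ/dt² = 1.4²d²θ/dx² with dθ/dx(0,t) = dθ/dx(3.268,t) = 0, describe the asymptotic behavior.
θ oscillates about a mean that drifts linearly in t (generically unbounded; no decay). There is no damping, so the nonconstant modes persist as standing waves (energy conserved, no decay). But with Neumann conditions at both ends the constant mode has eigenvalue 0: the spatial mean M(t) of θ satisfies M'' = 0, so M(t) = M(0) + M'(0)·t. Unless the initial velocity has zero mean (∫θ_t(x,0)dx = 0), the solution grows linearly in t (unbounded, though not exponentially); if it does have zero mean, the solution stays bounded and simply oscillates.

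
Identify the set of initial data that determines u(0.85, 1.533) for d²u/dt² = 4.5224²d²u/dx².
Domain of dependence: [-6.0828392, 7.7828392]. Signals travel at speed 4.5224, so data within |x - 0.85| ≤ 4.5224·1.533 = 6.9328392 can reach the point.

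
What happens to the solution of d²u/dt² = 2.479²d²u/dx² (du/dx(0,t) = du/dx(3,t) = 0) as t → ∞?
u oscillates about a mean that drifts linearly in t (generically unbounded; no decay). There is no damping, so the nonconstant modes persist as standing waves (energy conserved, no decay). But with Neumann conditions at both ends the constant mode has eigenvalue 0: the spatial mean M(t) of u satisfies M'' = 0, so M(t) = M(0) + M'(0)·t. Unless the initial velocity has zero mean (∫u_t(x,0)dx = 0), the solution grows linearly in t (unbounded, though not exponentially); if it does have zero mean, the solution stays bounded and simply oscillates.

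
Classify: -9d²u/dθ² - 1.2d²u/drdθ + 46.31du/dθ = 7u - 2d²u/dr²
Rewriting in standard form: 2d²u/dr² - 1.2d²u/drdθ - 9d²u/dθ² + 46.31du/dθ - 7u = 0. Hyperbolic (discriminant = 73.44).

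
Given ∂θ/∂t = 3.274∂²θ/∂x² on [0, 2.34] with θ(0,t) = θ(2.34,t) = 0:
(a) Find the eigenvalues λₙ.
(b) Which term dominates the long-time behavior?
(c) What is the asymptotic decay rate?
Eigenvalues: λₙ = 3.274n²π²/2.34².
First three modes:
  n=1: λ₁ = 3.274π²/2.34² ≈ 5.901
  n=2: λ₂ = 13.096π²/2.34² ≈ 23.605 (4× faster decay)
  n=3: λ₃ = 29.466π²/2.34² ≈ 53.112 (9× faster decay)
As t → ∞, higher modes decay exponentially faster. The n=1 mode dominates: θ ~ c₁ sin(πx/2.34) e^{-λ₁t}.
Decay rate: λ₁ = 3.274π²/2.34² ≈ 5.901.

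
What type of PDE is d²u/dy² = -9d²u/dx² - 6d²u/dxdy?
Rewriting in standard form: 9d²u/dx² + 6d²u/dxdy + d²u/dy² = 0. With A = 9, B = 6, C = 1, the discriminant is 0. This is a parabolic PDE.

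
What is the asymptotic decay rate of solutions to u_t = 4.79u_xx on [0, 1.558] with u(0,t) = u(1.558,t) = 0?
Eigenvalues: λₙ = 4.79n²π²/1.558².
First three modes:
  n=1: λ₁ = 4.79π²/1.558² ≈ 19.476
  n=2: λ₂ = 19.16π²/1.558² ≈ 77.904 (4× faster decay)
  n=3: λ₃ = 43.11π²/1.558² ≈ 175.284 (9× faster decay)
As t → ∞, higher modes decay exponentially faster. The n=1 mode dominates: u ~ c₁ sin(πx/1.558) e^{-λ₁t}.
Decay rate: λ₁ = 4.79π²/1.558² ≈ 19.476.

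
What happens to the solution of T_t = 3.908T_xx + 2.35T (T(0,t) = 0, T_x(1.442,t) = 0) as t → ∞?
T → 0. Diffusion dominates reaction (r=2.35 < κπ²/(4L²)≈4.64); solution decays.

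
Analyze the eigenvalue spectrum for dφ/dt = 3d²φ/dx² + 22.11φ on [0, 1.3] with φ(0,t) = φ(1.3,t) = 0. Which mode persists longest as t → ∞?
Eigenvalues: λₙ = 3n²π²/1.3² - 22.11.
First three modes:
  n=1: λ₁ = 3π²/1.3² - 22.11 ≈ -4.59
  n=2: λ₂ = 12π²/1.3² - 22.11 ≈ 47.97
  n=3: λ₃ = 27π²/1.3² - 22.11 ≈ 135.57
Since 3π²/1.3² ≈ 17.52 < 22.11, λ₁ < 0.
The n=1 mode grows fastest (−λₙ is largest for n=1) → dominates.
Asymptotic: φ ~ c₁ sin(πx/1.3) e^{4.59t} (exponential growth at rate −λ₁ ≈ 4.59).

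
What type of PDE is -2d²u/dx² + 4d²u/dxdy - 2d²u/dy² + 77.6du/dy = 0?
With A = -2, B = 4, C = -2, the discriminant is 0. This is a parabolic PDE.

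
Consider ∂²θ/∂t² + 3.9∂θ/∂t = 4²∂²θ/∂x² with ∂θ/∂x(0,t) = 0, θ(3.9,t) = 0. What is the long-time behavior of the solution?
As t → ∞, θ → 0. Damping (γ=3.9) dissipates energy; oscillations decay exponentially.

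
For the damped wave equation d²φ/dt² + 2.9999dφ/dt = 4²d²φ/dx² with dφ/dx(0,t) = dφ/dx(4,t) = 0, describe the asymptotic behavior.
φ → constant (steady state). Damping (γ=2.9999) dissipates the nonconstant modes; with Neumann BCs the spatial average obeys M''+γM'=0 and tends to a finite limit.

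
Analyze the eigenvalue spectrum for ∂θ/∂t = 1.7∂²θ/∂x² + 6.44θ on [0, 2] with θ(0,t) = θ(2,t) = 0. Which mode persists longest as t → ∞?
Eigenvalues: λₙ = 1.7n²π²/2² - 6.44.
First three modes:
  n=1: λ₁ = 1.7π²/2² - 6.44 ≈ -2.245
  n=2: λ₂ = 6.8π²/2² - 6.44 ≈ 10.338
  n=3: λ₃ = 15.3π²/2² - 6.44 ≈ 31.311
Since 1.7π²/2² ≈ 4.195 < 6.44, λ₁ < 0.
The n=1 mode grows fastest (−λₙ is largest for n=1) → dominates.
Asymptotic: θ ~ c₁ sin(πx/2) e^{2.245t} (exponential growth at rate −λ₁ ≈ 2.245).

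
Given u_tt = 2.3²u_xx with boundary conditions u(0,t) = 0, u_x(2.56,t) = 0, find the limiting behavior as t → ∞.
u oscillates (no decay). Energy is conserved; the solution oscillates indefinitely as standing waves.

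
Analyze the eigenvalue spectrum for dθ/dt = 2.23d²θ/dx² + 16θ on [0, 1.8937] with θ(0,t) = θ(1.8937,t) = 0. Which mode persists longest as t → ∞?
Eigenvalues: λₙ = 2.23n²π²/1.8937² - 16.
First three modes:
  n=1: λ₁ = 2.23π²/1.8937² - 16 ≈ -9.863
  n=2: λ₂ = 8.92π²/1.8937² - 16 ≈ 8.549
  n=3: λ₃ = 20.07π²/1.8937² - 16 ≈ 39.236
Since 2.23π²/1.8937² ≈ 6.137 < 16, λ₁ < 0.
The n=1 mode grows fastest (−λₙ is largest for n=1) → dominates.
Asymptotic: θ ~ c₁ sin(πx/1.8937) e^{9.863t} (exponential growth at rate −λ₁ ≈ 9.863).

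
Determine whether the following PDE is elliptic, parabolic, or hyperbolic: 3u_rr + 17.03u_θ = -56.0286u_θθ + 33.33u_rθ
Rewriting in standard form: 3u_rr - 33.33u_rθ + 56.0286u_θθ + 17.03u_θ = 0. Coefficients: A = 3, B = -33.33, C = 56.0286. B² - 4AC = 438.5457, which is positive, so the equation is hyperbolic.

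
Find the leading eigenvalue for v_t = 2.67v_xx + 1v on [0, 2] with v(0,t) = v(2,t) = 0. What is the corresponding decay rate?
Eigenvalues: λₙ = 2.67n²π²/2² - 1.
First three modes:
  n=1: λ₁ = 2.67π²/2² - 1 ≈ 5.588
  n=2: λ₂ = 10.68π²/2² - 1 ≈ 25.352
  n=3: λ₃ = 24.03π²/2² - 1 ≈ 58.292
Since 2.67π²/2² ≈ 6.588 > 1, all λₙ > 0.
The n=1 mode decays slowest → dominates as t → ∞.
Asymptotic: v ~ c₁ sin(πx/2) e^{-λ₁t} with decay rate λ₁ ≈ 5.588.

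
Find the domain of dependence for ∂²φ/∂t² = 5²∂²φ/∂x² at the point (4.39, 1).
Domain of dependence: [-0.61, 9.39]. Signals travel at speed 5, so data within |x - 4.39| ≤ 5·1 = 5 can reach the point.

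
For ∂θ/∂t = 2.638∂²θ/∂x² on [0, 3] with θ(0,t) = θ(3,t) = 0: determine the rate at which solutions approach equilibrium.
Eigenvalues: λₙ = 2.638n²π²/3².
First three modes:
  n=1: λ₁ = 2.638π²/3² ≈ 2.893
  n=2: λ₂ = 10.552π²/3² ≈ 11.572 (4× faster decay)
  n=3: λ₃ = 23.742π²/3² ≈ 26.036 (9× faster decay)
As t → ∞, higher modes decay exponentially faster. The n=1 mode dominates: θ ~ c₁ sin(πx/3) e^{-λ₁t}.
Decay rate: λ₁ = 2.638π²/3² ≈ 2.893.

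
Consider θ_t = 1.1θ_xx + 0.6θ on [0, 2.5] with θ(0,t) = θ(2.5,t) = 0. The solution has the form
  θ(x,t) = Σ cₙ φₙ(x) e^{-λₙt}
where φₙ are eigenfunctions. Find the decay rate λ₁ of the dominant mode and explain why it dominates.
Eigenvalues: λₙ = 1.1n²π²/2.5² - 0.6.
First three modes:
  n=1: λ₁ = 1.1π²/2.5² - 0.6 ≈ 1.137
  n=2: λ₂ = 4.4π²/2.5² - 0.6 ≈ 6.348
  n=3: λ₃ = 9.9π²/2.5² - 0.6 ≈ 15.033
Since 1.1π²/2.5² ≈ 1.737 > 0.6, all λₙ > 0.
The n=1 mode decays slowest → dominates as t → ∞.
Asymptotic: θ ~ c₁ sin(πx/2.5) e^{-λ₁t} with decay rate λ₁ ≈ 1.137.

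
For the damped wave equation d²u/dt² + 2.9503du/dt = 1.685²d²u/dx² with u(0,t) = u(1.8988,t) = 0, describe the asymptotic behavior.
u → 0. Damping (γ=2.9503) dissipates energy; oscillations decay exponentially.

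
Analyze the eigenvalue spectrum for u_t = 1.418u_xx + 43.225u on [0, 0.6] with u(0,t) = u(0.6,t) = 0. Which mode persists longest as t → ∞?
Eigenvalues: λₙ = 1.418n²π²/0.6² - 43.225.
First three modes:
  n=1: λ₁ = 1.418π²/0.6² - 43.225 ≈ -4.35
  n=2: λ₂ = 5.672π²/0.6² - 43.225 ≈ 112.276
  n=3: λ₃ = 12.762π²/0.6² - 43.225 ≈ 306.652
Since 1.418π²/0.6² ≈ 38.875 < 43.225, λ₁ < 0.
The n=1 mode grows fastest (−λₙ is largest for n=1) → dominates.
Asymptotic: u ~ c₁ sin(πx/0.6) e^{4.35t} (exponential growth at rate −λ₁ ≈ 4.35).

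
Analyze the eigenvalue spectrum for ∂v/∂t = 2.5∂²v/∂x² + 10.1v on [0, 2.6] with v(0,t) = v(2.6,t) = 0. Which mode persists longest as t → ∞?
Eigenvalues: λₙ = 2.5n²π²/2.6² - 10.1.
First three modes:
  n=1: λ₁ = 2.5π²/2.6² - 10.1 ≈ -6.45
  n=2: λ₂ = 10π²/2.6² - 10.1 ≈ 4.5
  n=3: λ₃ = 22.5π²/2.6² - 10.1 ≈ 22.75
Since 2.5π²/2.6² ≈ 3.65 < 10.1, λ₁ < 0.
The n=1 mode grows fastest (−λₙ is largest for n=1) → dominates.
Asymptotic: v ~ c₁ sin(πx/2.6) e^{6.45t} (exponential growth at rate −λ₁ ≈ 6.45).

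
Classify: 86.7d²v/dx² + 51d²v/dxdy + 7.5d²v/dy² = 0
Parabolic (discriminant = 0).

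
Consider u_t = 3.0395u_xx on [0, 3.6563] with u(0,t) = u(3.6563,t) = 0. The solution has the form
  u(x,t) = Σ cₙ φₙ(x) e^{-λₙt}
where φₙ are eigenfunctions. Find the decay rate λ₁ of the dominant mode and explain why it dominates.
Eigenvalues: λₙ = 3.0395n²π²/3.6563².
First three modes:
  n=1: λ₁ = 3.0395π²/3.6563² ≈ 2.244
  n=2: λ₂ = 12.158π²/3.6563² ≈ 8.976 (4× faster decay)
  n=3: λ₃ = 27.3555π²/3.6563² ≈ 20.196 (9× faster decay)
As t → ∞, higher modes decay exponentially faster. The n=1 mode dominates: u ~ c₁ sin(πx/3.6563) e^{-λ₁t}.
Decay rate: λ₁ = 3.0395π²/3.6563² ≈ 2.244.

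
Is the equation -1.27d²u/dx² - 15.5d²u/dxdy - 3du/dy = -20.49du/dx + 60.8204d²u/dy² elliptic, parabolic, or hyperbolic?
Rewriting in standard form: -1.27d²u/dx² - 15.5d²u/dxdy - 60.8204d²u/dy² + 20.49du/dx - 3du/dy = 0. Computing B² - 4AC with A = -1.27, B = -15.5, C = -60.8204: discriminant = -68.717632 (negative). Answer: elliptic.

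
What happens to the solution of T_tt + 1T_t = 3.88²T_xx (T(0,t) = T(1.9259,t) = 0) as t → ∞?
T → 0. Damping (γ=1) dissipates energy; oscillations decay exponentially.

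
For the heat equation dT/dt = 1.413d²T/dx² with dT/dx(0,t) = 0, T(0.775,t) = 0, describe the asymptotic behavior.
T → 0. Heat escapes through the Dirichlet boundary.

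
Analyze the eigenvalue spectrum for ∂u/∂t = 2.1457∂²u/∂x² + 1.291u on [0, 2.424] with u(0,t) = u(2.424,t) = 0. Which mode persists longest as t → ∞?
Eigenvalues: λₙ = 2.1457n²π²/2.424² - 1.291.
First three modes:
  n=1: λ₁ = 2.1457π²/2.424² - 1.291 ≈ 2.313
  n=2: λ₂ = 8.5828π²/2.424² - 1.291 ≈ 13.126
  n=3: λ₃ = 19.3113π²/2.424² - 1.291 ≈ 31.146
Since 2.1457π²/2.424² ≈ 3.604 > 1.291, all λₙ > 0.
The n=1 mode decays slowest → dominates as t → ∞.
Asymptotic: u ~ c₁ sin(πx/2.424) e^{-λ₁t} with decay rate λ₁ ≈ 2.313.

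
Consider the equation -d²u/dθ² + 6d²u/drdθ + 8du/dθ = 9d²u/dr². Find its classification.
Rewriting in standard form: -9d²u/dr² + 6d²u/drdθ - d²u/dθ² + 8du/dθ = 0. Parabolic. (A = -9, B = 6, C = -1 gives B² - 4AC = 0.)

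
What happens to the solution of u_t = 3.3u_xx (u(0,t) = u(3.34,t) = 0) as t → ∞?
u → 0. Heat diffuses out through both boundaries.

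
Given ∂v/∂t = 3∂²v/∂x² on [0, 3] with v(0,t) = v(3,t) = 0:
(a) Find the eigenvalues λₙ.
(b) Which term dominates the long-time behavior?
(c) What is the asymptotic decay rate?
Eigenvalues: λₙ = 3n²π²/3².
First three modes:
  n=1: λ₁ = 3π²/3² ≈ 3.29
  n=2: λ₂ = 12π²/3² ≈ 13.159 (4× faster decay)
  n=3: λ₃ = 27π²/3² ≈ 29.609 (9× faster decay)
As t → ∞, higher modes decay exponentially faster. The n=1 mode dominates: v ~ c₁ sin(πx/3) e^{-λ₁t}.
Decay rate: λ₁ = 3π²/3² ≈ 3.29.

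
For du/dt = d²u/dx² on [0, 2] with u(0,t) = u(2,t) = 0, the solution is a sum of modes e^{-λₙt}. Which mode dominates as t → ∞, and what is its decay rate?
Eigenvalues: λₙ = n²π²/2².
First three modes:
  n=1: λ₁ = π²/2² ≈ 2.467
  n=2: λ₂ = 4π²/2² ≈ 9.87 (4× faster decay)
  n=3: λ₃ = 9π²/2² ≈ 22.207 (9× faster decay)
As t → ∞, higher modes decay exponentially faster. The n=1 mode dominates: u ~ c₁ sin(πx/2) e^{-λ₁t}.
Decay rate: λ₁ = π²/2² ≈ 2.467.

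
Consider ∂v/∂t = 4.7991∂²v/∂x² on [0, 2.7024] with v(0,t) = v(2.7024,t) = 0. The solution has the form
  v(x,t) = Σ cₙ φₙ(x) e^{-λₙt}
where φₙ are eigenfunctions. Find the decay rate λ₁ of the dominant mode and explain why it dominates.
Eigenvalues: λₙ = 4.7991n²π²/2.7024².
First three modes:
  n=1: λ₁ = 4.7991π²/2.7024² ≈ 6.486
  n=2: λ₂ = 19.1964π²/2.7024² ≈ 25.943 (4× faster decay)
  n=3: λ₃ = 43.1919π²/2.7024² ≈ 58.372 (9× faster decay)
As t → ∞, higher modes decay exponentially faster. The n=1 mode dominates: v ~ c₁ sin(πx/2.7024) e^{-λ₁t}.
Decay rate: λ₁ = 4.7991π²/2.7024² ≈ 6.486.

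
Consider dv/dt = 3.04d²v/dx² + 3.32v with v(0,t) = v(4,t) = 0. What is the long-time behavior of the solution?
As t → ∞, v grows unboundedly. Reaction dominates diffusion (r=3.32 > κπ²/L²≈1.88); solution grows exponentially.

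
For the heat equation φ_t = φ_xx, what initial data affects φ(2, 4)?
The entire real line. The heat equation has infinite propagation speed: any initial disturbance instantly affects all points (though exponentially small far away).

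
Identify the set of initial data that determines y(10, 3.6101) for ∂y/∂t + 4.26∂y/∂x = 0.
A single point: x = -5.379026. The characteristic through (10, 3.6101) is x - 4.26t = const, so x = 10 - 4.26·3.6101 = -5.379026.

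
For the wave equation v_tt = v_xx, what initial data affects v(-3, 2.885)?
Domain of dependence: [-5.885, -0.115]. Signals travel at speed 1, so data within |x - -3| ≤ 1·2.885 = 2.885 can reach the point.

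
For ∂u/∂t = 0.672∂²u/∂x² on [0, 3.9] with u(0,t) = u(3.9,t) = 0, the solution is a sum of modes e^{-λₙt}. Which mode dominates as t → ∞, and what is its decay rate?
Eigenvalues: λₙ = 0.672n²π²/3.9².
First three modes:
  n=1: λ₁ = 0.672π²/3.9² ≈ 0.436
  n=2: λ₂ = 2.688π²/3.9² ≈ 1.744 (4× faster decay)
  n=3: λ₃ = 6.048π²/3.9² ≈ 3.924 (9× faster decay)
As t → ∞, higher modes decay exponentially faster. The n=1 mode dominates: u ~ c₁ sin(πx/3.9) e^{-λ₁t}.
Decay rate: λ₁ = 0.672π²/3.9² ≈ 0.436.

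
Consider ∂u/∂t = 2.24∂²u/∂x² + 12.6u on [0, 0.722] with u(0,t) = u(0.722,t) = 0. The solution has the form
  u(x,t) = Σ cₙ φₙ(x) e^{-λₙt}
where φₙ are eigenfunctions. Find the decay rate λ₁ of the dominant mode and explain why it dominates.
Eigenvalues: λₙ = 2.24n²π²/0.722² - 12.6.
First three modes:
  n=1: λ₁ = 2.24π²/0.722² - 12.6 ≈ 29.81
  n=2: λ₂ = 8.96π²/0.722² - 12.6 ≈ 157.042
  n=3: λ₃ = 20.16π²/0.722² - 12.6 ≈ 369.094
Since 2.24π²/0.722² ≈ 42.41 > 12.6, all λₙ > 0.
The n=1 mode decays slowest → dominates as t → ∞.
Asymptotic: u ~ c₁ sin(πx/0.722) e^{-λ₁t} with decay rate λ₁ ≈ 29.81.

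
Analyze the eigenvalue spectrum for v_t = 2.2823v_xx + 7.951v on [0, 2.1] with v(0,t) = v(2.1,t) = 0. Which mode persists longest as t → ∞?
Eigenvalues: λₙ = 2.2823n²π²/2.1² - 7.951.
First three modes:
  n=1: λ₁ = 2.2823π²/2.1² - 7.951 ≈ -2.843
  n=2: λ₂ = 9.1292π²/2.1² - 7.951 ≈ 12.48
  n=3: λ₃ = 20.5407π²/2.1² - 7.951 ≈ 38.019
Since 2.2823π²/2.1² ≈ 5.108 < 7.951, λ₁ < 0.
The n=1 mode grows fastest (−λₙ is largest for n=1) → dominates.
Asymptotic: v ~ c₁ sin(πx/2.1) e^{2.843t} (exponential growth at rate −λ₁ ≈ 2.843).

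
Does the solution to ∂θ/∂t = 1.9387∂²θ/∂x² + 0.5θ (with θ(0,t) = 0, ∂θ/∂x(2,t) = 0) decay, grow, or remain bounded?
θ → 0. Diffusion dominates reaction (r=0.5 < κπ²/(4L²)≈1.2); solution decays.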